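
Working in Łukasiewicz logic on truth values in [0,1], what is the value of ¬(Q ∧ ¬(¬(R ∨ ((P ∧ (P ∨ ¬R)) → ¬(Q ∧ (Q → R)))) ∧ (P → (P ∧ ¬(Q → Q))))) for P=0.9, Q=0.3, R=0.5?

¬R: Łukasiewicz ¬ gives 1 − 0.5 = 0.5
(P ∨ ¬R) = max(0.9, 0.5) = 0.9
(P ∧ (P ∨ ¬R)) = min(0.9, 0.9) = 0.9
(Q → R): min(1, 1 − 0.3 + 0.5) = 1
(Q ∧ (Q → R)) = min(0.3, 1) = 0.3
¬(Q ∧ (Q → R)): Łukasiewicz ¬ gives 1 − 0.3 = 0.7
((P ∧ (P ∨ ¬R)) → ¬(Q ∧ (Q → R))): min(1, 1 − 0.9 + 0.7) = 0.8
(R ∨ ((P ∧ (P ∨ ¬R)) → ¬(Q ∧ (Q → R)))) = max(0.5, 0.8) = 0.8
¬(R ∨ ((P ∧ (P ∨ ¬R)) → ¬(Q ∧ (Q → R)))): Łukasiewicz ¬ gives 1 − 0.8 = 0.2
(Q → Q): min(1, 1 − 0.3 + 0.3) = 1
¬(Q → Q): Łukasiewicz ¬ gives 1 − 1 = 0
(P ∧ ¬(Q → Q)) = min(0.9, 0) = 0
(P → (P ∧ ¬(Q → Q))): min(1, 1 − 0.9 + 0) = 0.1
(¬(R ∨ ((P ∧ (P ∨ ¬R)) → ¬(Q ∧ (Q → R)))) ∧ (P → (P ∧ ¬(Q → Q)))) = min(0.2, 0.1) = 0.1
¬(¬(R ∨ ((P ∧ (P ∨ ¬R)) → ¬(Q ∧ (Q → R)))) ∧ (P → (P ∧ ¬(Q → Q)))): Łukasiewicz ¬ gives 1 − 0.1 = 0.9
(Q ∧ ¬(¬(R ∨ ((P ∧ (P ∨ ¬R)) → ¬(Q ∧ (Q → R)))) ∧ (P → (P ∧ ¬(Q → Q))))) = min(0.3, 0.9) = 0.3
¬(Q ∧ ¬(¬(R ∨ ((P ∧ (P ∨ ¬R)) → ¬(Q ∧ (Q → R)))) ∧ (P → (P ∧ ¬(Q → Q))))): Łukasiewicz ¬ gives 1 − 0.3 = 0.7

0.70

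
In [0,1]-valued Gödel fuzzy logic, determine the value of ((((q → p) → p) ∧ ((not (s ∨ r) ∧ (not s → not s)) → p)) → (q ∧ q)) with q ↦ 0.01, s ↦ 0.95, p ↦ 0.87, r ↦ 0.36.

0.01

(q → p): 0.01 ≤ 0.87, so result = 1
((q → p) → p): 1 > 0.87, so result = 0.87
(s ∨ r) = max(0.95, 0.36) = 0.95
not (s ∨ r): Gödel ¬ of 0.95 = 0 (operand ≠ 0)
not s: Gödel ¬ of 0.95 = 0 (operand ≠ 0)
not s: Gödel ¬ of 0.95 = 0 (operand ≠ 0)
(not s → not s): 0 ≤ 0, so result = 1
(not (s ∨ r) ∧ (not s → not s)) = min(0, 1) = 0
((not (s ∨ r) ∧ (not s → not s)) → p): 0 ≤ 0.87, so result = 1
(((q → p) → p) ∧ ((not (s ∨ r) ∧ (not s → not s)) → p)) = min(0.87, 1) = 0.87
(q ∧ q) = min(0.01, 0.01) = 0.01
((((q → p) → p) ∧ ((not (s ∨ r) ∧ (not s → not s)) → p)) → (q ∧ q)): 0.87 > 0.01, so result = 0.01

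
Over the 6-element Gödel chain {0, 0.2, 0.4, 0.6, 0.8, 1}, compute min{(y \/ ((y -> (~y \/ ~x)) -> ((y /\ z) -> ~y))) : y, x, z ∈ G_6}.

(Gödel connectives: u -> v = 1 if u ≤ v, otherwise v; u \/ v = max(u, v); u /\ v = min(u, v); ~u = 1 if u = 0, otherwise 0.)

0.20

The minimum is attained at y = 0.2, x = 0, z = 0.2:
  ~y: Gödel ¬ of 0.2 = 0 (operand ≠ 0)
  ~x: Gödel ¬ of 0 = 1 (operand is 0)
  (~y \/ ~x) = max(0, 1) = 1
  (y -> (~y \/ ~x)): 0.2 ≤ 1, so result = 1
  (y /\ z) = min(0.2, 0.2) = 0.2
  ~y: Gödel ¬ of 0.2 = 0 (operand ≠ 0)
  ((y /\ z) -> ~y): 0.2 > 0, so result = 0
  ((y -> (~y \/ ~x)) -> ((y /\ z) -> ~y)): 1 > 0, so result = 0
  (y \/ ((y -> (~y \/ ~x)) -> ((y /\ z) -> ~y))) = max(0.2, 0) = 0.2
Checking all 216 assignments confirms none give a value below 0.20.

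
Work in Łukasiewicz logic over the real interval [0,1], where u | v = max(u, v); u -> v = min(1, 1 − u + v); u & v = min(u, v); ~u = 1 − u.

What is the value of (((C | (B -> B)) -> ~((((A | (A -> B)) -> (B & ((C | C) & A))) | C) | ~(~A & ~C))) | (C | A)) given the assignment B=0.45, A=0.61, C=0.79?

(B -> B): min(1, 1 − 0.45 + 0.45) = 1
(C | (B -> B)) = max(0.79, 1) = 1
(A -> B): min(1, 1 − 0.61 + 0.45) = 0.84
(A | (A -> B)) = max(0.61, 0.84) = 0.84
(C | C) = max(0.79, 0.79) = 0.79
((C | C) & A) = min(0.79, 0.61) = 0.61
(B & ((C | C) & A)) = min(0.45, 0.61) = 0.45
((A | (A -> B)) -> (B & ((C | C) & A))): min(1, 1 − 0.84 + 0.45) = 0.61
(((A | (A -> B)) -> (B & ((C | C) & A))) | C) = max(0.61, 0.79) = 0.79
~A: Łukasiewicz ¬ gives 1 − 0.61 = 0.39
~C: Łukasiewicz ¬ gives 1 − 0.79 = 0.21
(~A & ~C) = min(0.39, 0.21) = 0.21
~(~A & ~C): Łukasiewicz ¬ gives 1 − 0.21 = 0.79
((((A | (A -> B)) -> (B & ((C | C) & A))) | C) | ~(~A & ~C)) = max(0.79, 0.79) = 0.79
~((((A | (A -> B)) -> (B & ((C | C) & A))) | C) | ~(~A & ~C)): Łukasiewicz ¬ gives 1 − 0.79 = 0.21
((C | (B -> B)) -> ~((((A | (A -> B)) -> (B & ((C | C) & A))) | C) | ~(~A & ~C))): min(1, 1 − 1 + 0.21) = 0.21
(C | A) = max(0.79, 0.61) = 0.79
(((C | (B -> B)) -> ~((((A | (A -> B)) -> (B & ((C | C) & A))) | C) | ~(~A & ~C))) | (C | A)) = max(0.21, 0.79) = 0.79

0.79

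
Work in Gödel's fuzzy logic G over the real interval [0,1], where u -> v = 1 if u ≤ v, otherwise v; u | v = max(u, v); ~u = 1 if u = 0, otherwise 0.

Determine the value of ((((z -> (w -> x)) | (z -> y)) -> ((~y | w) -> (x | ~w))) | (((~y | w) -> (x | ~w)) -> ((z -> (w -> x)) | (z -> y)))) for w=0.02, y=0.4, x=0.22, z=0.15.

(w -> x): 0.02 ≤ 0.22, so result = 1
(z -> (w -> x)): 0.15 ≤ 1, so result = 1
(z -> y): 0.15 ≤ 0.4, so result = 1
((z -> (w -> x)) | (z -> y)) = max(1, 1) = 1
~y: Gödel ¬ of 0.4 = 0 (operand ≠ 0)
(~y | w) = max(0, 0.02) = 0.02
~w: Gödel ¬ of 0.02 = 0 (operand ≠ 0)
(x | ~w) = max(0.22, 0) = 0.22
((~y | w) -> (x | ~w)): 0.02 ≤ 0.22, so result = 1
(((z -> (w -> x)) | (z -> y)) -> ((~y | w) -> (x | ~w))): 1 ≤ 1, so result = 1
~y: Gödel ¬ of 0.4 = 0 (operand ≠ 0)
(~y | w) = max(0, 0.02) = 0.02
~w: Gödel ¬ of 0.02 = 0 (operand ≠ 0)
(x | ~w) = max(0.22, 0) = 0.22
((~y | w) -> (x | ~w)): 0.02 ≤ 0.22, so result = 1
(w -> x): 0.02 ≤ 0.22, so result = 1
(z -> (w -> x)): 0.15 ≤ 1, so result = 1
(z -> y): 0.15 ≤ 0.4, so result = 1
((z -> (w -> x)) | (z -> y)) = max(1, 1) = 1
(((~y | w) -> (x | ~w)) -> ((z -> (w -> x)) | (z -> y))): 1 ≤ 1, so result = 1
((((z -> (w -> x)) | (z -> y)) -> ((~y | w) -> (x | ~w))) | (((~y | w) -> (x | ~w)) -> ((z -> (w -> x)) | (z -> y)))) = max(1, 1) = 1

1.00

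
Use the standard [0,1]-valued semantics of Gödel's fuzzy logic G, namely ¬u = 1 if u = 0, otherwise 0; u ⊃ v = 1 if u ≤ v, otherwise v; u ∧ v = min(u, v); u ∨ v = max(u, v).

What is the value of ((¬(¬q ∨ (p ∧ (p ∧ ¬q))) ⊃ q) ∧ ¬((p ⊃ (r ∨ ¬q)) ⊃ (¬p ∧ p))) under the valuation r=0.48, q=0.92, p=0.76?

¬q: Gödel ¬ of 0.92 = 0 (operand ≠ 0)
¬q: Gödel ¬ of 0.92 = 0 (operand ≠ 0)
(p ∧ ¬q) = min(0.76, 0) = 0
(p ∧ (p ∧ ¬q)) = min(0.76, 0) = 0
(¬q ∨ (p ∧ (p ∧ ¬q))) = max(0, 0) = 0
¬(¬q ∨ (p ∧ (p ∧ ¬q))): Gödel ¬ of 0 = 1 (operand is 0)
(¬(¬q ∨ (p ∧ (p ∧ ¬q))) ⊃ q): 1 > 0.92, so result = 0.92
¬q: Gödel ¬ of 0.92 = 0 (operand ≠ 0)
(r ∨ ¬q) = max(0.48, 0) = 0.48
(p ⊃ (r ∨ ¬q)): 0.76 > 0.48, so result = 0.48
¬p: Gödel ¬ of 0.76 = 0 (operand ≠ 0)
(¬p ∧ p) = min(0, 0.76) = 0
((p ⊃ (r ∨ ¬q)) ⊃ (¬p ∧ p)): 0.48 > 0, so result = 0
¬((p ⊃ (r ∨ ¬q)) ⊃ (¬p ∧ p)): Gödel ¬ of 0 = 1 (operand is 0)
((¬(¬q ∨ (p ∧ (p ∧ ¬q))) ⊃ q) ∧ ¬((p ⊃ (r ∨ ¬q)) ⊃ (¬p ∧ p))) = min(0.92, 1) = 0.92

0.92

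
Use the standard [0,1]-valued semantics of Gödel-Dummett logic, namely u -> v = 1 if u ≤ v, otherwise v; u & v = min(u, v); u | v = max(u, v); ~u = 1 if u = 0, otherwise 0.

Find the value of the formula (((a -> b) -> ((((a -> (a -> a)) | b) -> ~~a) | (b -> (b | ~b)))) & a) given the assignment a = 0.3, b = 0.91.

0.30

(a -> b): 0.3 ≤ 0.91, so result = 1
(a -> a): 0.3 ≤ 0.3, so result = 1
(a -> (a -> a)): 0.3 ≤ 1, so result = 1
((a -> (a -> a)) | b) = max(1, 0.91) = 1
~a: Gödel ¬ of 0.3 = 0 (operand ≠ 0)
~~a: Gödel ¬ of 0 = 1 (operand is 0)
(((a -> (a -> a)) | b) -> ~~a): 1 ≤ 1, so result = 1
~b: Gödel ¬ of 0.91 = 0 (operand ≠ 0)
(b | ~b) = max(0.91, 0) = 0.91
(b -> (b | ~b)): 0.91 ≤ 0.91, so result = 1
((((a -> (a -> a)) | b) -> ~~a) | (b -> (b | ~b))) = max(1, 1) = 1
((a -> b) -> ((((a -> (a -> a)) | b) -> ~~a) | (b -> (b | ~b)))): 1 ≤ 1, so result = 1
(((a -> b) -> ((((a -> (a -> a)) | b) -> ~~a) | (b -> (b | ~b)))) & a) = min(1, 0.3) = 0.3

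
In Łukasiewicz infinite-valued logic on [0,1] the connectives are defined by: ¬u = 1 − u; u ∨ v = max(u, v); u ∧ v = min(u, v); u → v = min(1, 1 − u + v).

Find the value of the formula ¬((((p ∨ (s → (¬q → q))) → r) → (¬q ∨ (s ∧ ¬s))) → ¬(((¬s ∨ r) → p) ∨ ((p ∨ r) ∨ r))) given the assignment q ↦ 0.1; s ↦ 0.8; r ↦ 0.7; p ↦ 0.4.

0.60

¬q: Łukasiewicz ¬ gives 1 − 0.1 = 0.9
(¬q → q): min(1, 1 − 0.9 + 0.1) = 0.2
(s → (¬q → q)): min(1, 1 − 0.8 + 0.2) = 0.4
(p ∨ (s → (¬q → q))) = max(0.4, 0.4) = 0.4
((p ∨ (s → (¬q → q))) → r): min(1, 1 − 0.4 + 0.7) = 1
¬q: Łukasiewicz ¬ gives 1 − 0.1 = 0.9
¬s: Łukasiewicz ¬ gives 1 − 0.8 = 0.2
(s ∧ ¬s) = min(0.8, 0.2) = 0.2
(¬q ∨ (s ∧ ¬s)) = max(0.9, 0.2) = 0.9
(((p ∨ (s → (¬q → q))) → r) → (¬q ∨ (s ∧ ¬s))): min(1, 1 − 1 + 0.9) = 0.9
¬s: Łukasiewicz ¬ gives 1 − 0.8 = 0.2
(¬s ∨ r) = max(0.2, 0.7) = 0.7
((¬s ∨ r) → p): min(1, 1 − 0.7 + 0.4) = 0.7
(p ∨ r) = max(0.4, 0.7) = 0.7
((p ∨ r) ∨ r) = max(0.7, 0.7) = 0.7
(((¬s ∨ r) → p) ∨ ((p ∨ r) ∨ r)) = max(0.7, 0.7) = 0.7
¬(((¬s ∨ r) → p) ∨ ((p ∨ r) ∨ r)): Łukasiewicz ¬ gives 1 − 0.7 = 0.3
((((p ∨ (s → (¬q → q))) → r) → (¬q ∨ (s ∧ ¬s))) → ¬(((¬s ∨ r) → p) ∨ ((p ∨ r) ∨ r))): min(1, 1 − 0.9 + 0.3) = 0.4
¬((((p ∨ (s → (¬q → q))) → r) → (¬q ∨ (s ∧ ¬s))) → ¬(((¬s ∨ r) → p) ∨ ((p ∨ r) ∨ r))): Łukasiewicz ¬ gives 1 − 0.4 = 0.6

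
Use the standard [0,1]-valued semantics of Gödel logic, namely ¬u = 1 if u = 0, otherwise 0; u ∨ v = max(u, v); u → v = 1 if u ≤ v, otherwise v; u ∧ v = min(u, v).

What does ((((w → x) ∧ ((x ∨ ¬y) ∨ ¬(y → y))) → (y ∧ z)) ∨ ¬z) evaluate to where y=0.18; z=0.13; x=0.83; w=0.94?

0.13

(w → x): 0.94 > 0.83, so result = 0.83
¬y: Gödel ¬ of 0.18 = 0 (operand ≠ 0)
(x ∨ ¬y) = max(0.83, 0) = 0.83
(y → y): 0.18 ≤ 0.18, so result = 1
¬(y → y): Gödel ¬ of 1 = 0 (operand ≠ 0)
((x ∨ ¬y) ∨ ¬(y → y)) = max(0.83, 0) = 0.83
((w → x) ∧ ((x ∨ ¬y) ∨ ¬(y → y))) = min(0.83, 0.83) = 0.83
(y ∧ z) = min(0.18, 0.13) = 0.13
(((w → x) ∧ ((x ∨ ¬y) ∨ ¬(y → y))) → (y ∧ z)): 0.83 > 0.13, so result = 0.13
¬z: Gödel ¬ of 0.13 = 0 (operand ≠ 0)
((((w → x) ∧ ((x ∨ ¬y) ∨ ¬(y → y))) → (y ∧ z)) ∨ ¬z) = max(0.13, 0) = 0.13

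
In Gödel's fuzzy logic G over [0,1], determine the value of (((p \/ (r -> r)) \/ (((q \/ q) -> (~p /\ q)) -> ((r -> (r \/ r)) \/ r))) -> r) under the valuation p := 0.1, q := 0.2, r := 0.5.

(r -> r): 0.5 ≤ 0.5, so result = 1
(p \/ (r -> r)) = max(0.1, 1) = 1
(q \/ q) = max(0.2, 0.2) = 0.2
~p: Gödel ¬ of 0.1 = 0 (operand ≠ 0)
(~p /\ q) = min(0, 0.2) = 0
((q \/ q) -> (~p /\ q)): 0.2 > 0, so result = 0
(r \/ r) = max(0.5, 0.5) = 0.5
(r -> (r \/ r)): 0.5 ≤ 0.5, so result = 1
((r -> (r \/ r)) \/ r) = max(1, 0.5) = 1
(((q \/ q) -> (~p /\ q)) -> ((r -> (r \/ r)) \/ r)): 0 ≤ 1, so result = 1
((p \/ (r -> r)) \/ (((q \/ q) -> (~p /\ q)) -> ((r -> (r \/ r)) \/ r))) = max(1, 1) = 1
(((p \/ (r -> r)) \/ (((q \/ q) -> (~p /\ q)) -> ((r -> (r \/ r)) \/ r))) -> r): 1 > 0.5, so result = 0.5

0.50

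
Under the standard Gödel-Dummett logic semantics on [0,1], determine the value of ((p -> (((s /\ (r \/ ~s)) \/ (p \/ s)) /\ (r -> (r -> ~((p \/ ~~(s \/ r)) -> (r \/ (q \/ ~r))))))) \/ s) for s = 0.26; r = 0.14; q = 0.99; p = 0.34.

0.26

~s: Gödel ¬ of 0.26 = 0 (operand ≠ 0)
(r \/ ~s) = max(0.14, 0) = 0.14
(s /\ (r \/ ~s)) = min(0.26, 0.14) = 0.14
(p \/ s) = max(0.34, 0.26) = 0.34
((s /\ (r \/ ~s)) \/ (p \/ s)) = max(0.14, 0.34) = 0.34
(s \/ r) = max(0.26, 0.14) = 0.26
~(s \/ r): Gödel ¬ of 0.26 = 0 (operand ≠ 0)
~~(s \/ r): Gödel ¬ of 0 = 1 (operand is 0)
(p \/ ~~(s \/ r)) = max(0.34, 1) = 1
~r: Gödel ¬ of 0.14 = 0 (operand ≠ 0)
(q \/ ~r) = max(0.99, 0) = 0.99
(r \/ (q \/ ~r)) = max(0.14, 0.99) = 0.99
((p \/ ~~(s \/ r)) -> (r \/ (q \/ ~r))): 1 > 0.99, so result = 0.99
~((p \/ ~~(s \/ r)) -> (r \/ (q \/ ~r))): Gödel ¬ of 0.99 = 0 (operand ≠ 0)
(r -> ~((p \/ ~~(s \/ r)) -> (r \/ (q \/ ~r)))): 0.14 > 0, so result = 0
(r -> (r -> ~((p \/ ~~(s \/ r)) -> (r \/ (q \/ ~r))))): 0.14 > 0, so result = 0
(((s /\ (r \/ ~s)) \/ (p \/ s)) /\ (r -> (r -> ~((p \/ ~~(s \/ r)) -> (r \/ (q \/ ~r)))))) = min(0.34, 0) = 0
(p -> (((s /\ (r \/ ~s)) \/ (p \/ s)) /\ (r -> (r -> ~((p \/ ~~(s \/ r)) -> (r \/ (q \/ ~r))))))): 0.34 > 0, so result = 0
((p -> (((s /\ (r \/ ~s)) \/ (p \/ s)) /\ (r -> (r -> ~((p \/ ~~(s \/ r)) -> (r \/ (q \/ ~r))))))) \/ s) = max(0, 0.26) = 0.26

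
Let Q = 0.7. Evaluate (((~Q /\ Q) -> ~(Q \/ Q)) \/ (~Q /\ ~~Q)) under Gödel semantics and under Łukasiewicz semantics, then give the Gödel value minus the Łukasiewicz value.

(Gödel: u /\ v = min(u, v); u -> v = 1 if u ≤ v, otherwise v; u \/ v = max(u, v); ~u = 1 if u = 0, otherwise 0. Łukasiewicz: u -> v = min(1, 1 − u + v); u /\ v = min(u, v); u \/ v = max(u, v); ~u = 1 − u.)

0.00

Gödel evaluation:
  ~Q: Gödel ¬ of 0.7 = 0 (operand ≠ 0)
  (~Q /\ Q) = min(0, 0.7) = 0
  (Q \/ Q) = max(0.7, 0.7) = 0.7
  ~(Q \/ Q): Gödel ¬ of 0.7 = 0 (operand ≠ 0)
  ((~Q /\ Q) -> ~(Q \/ Q)): 0 ≤ 0, so result = 1
  ~Q: Gödel ¬ of 0.7 = 0 (operand ≠ 0)
  ~Q: Gödel ¬ of 0.7 = 0 (operand ≠ 0)
  ~~Q: Gödel ¬ of 0 = 1 (operand is 0)
  (~Q /\ ~~Q) = min(0, 1) = 0
  (((~Q /\ Q) -> ~(Q \/ Q)) \/ (~Q /\ ~~Q)) = max(1, 0) = 1
  Gödel value = 1
Łukasiewicz evaluation:
  ~Q: Łukasiewicz ¬ gives 1 − 0.7 = 0.3
  (~Q /\ Q) = min(0.3, 0.7) = 0.3
  (Q \/ Q) = max(0.7, 0.7) = 0.7
  ~(Q \/ Q): Łukasiewicz ¬ gives 1 − 0.7 = 0.3
  ((~Q /\ Q) -> ~(Q \/ Q)): min(1, 1 − 0.3 + 0.3) = 1
  ~Q: Łukasiewicz ¬ gives 1 − 0.7 = 0.3
  ~Q: Łukasiewicz ¬ gives 1 − 0.7 = 0.3
  ~~Q: Łukasiewicz ¬ gives 1 − 0.3 = 0.7
  (~Q /\ ~~Q) = min(0.3, 0.7) = 0.3
  (((~Q /\ Q) -> ~(Q \/ Q)) \/ (~Q /\ ~~Q)) = max(1, 0.3) = 1
  Łukasiewicz value = 1
Difference: 1 − 1 = 0.00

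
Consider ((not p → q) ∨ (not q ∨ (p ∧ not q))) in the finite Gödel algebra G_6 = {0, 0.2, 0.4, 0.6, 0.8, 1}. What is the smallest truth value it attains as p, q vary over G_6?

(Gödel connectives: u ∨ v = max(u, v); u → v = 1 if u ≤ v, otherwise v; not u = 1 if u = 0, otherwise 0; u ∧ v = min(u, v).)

The minimum is attained at p = 0, q = 0.2:
  not p: Gödel ¬ of 0 = 1 (operand is 0)
  (not p → q): 1 > 0.2, so result = 0.2
  not q: Gödel ¬ of 0.2 = 0 (operand ≠ 0)
  not q: Gödel ¬ of 0.2 = 0 (operand ≠ 0)
  (p ∧ not q) = min(0, 0) = 0
  (not q ∨ (p ∧ not q)) = max(0, 0) = 0
  ((not p → q) ∨ (not q ∨ (p ∧ not q))) = max(0.2, 0) = 0.2
Checking all 36 assignments confirms none give a value below 0.20.

0.20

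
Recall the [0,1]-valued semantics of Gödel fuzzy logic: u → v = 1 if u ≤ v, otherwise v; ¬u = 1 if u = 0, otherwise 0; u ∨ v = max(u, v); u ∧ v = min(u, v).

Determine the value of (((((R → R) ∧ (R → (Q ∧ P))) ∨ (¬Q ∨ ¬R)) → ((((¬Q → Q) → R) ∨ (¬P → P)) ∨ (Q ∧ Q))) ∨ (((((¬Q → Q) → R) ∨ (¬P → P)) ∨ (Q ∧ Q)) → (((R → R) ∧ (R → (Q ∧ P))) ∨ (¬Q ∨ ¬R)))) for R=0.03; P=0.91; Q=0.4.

1.00

(R → R): 0.03 ≤ 0.03, so result = 1
(Q ∧ P) = min(0.4, 0.91) = 0.4
(R → (Q ∧ P)): 0.03 ≤ 0.4, so result = 1
((R → R) ∧ (R → (Q ∧ P))) = min(1, 1) = 1
¬Q: Gödel ¬ of 0.4 = 0 (operand ≠ 0)
¬R: Gödel ¬ of 0.03 = 0 (operand ≠ 0)
(¬Q ∨ ¬R) = max(0, 0) = 0
(((R → R) ∧ (R → (Q ∧ P))) ∨ (¬Q ∨ ¬R)) = max(1, 0) = 1
¬Q: Gödel ¬ of 0.4 = 0 (operand ≠ 0)
(¬Q → Q): 0 ≤ 0.4, so result = 1
((¬Q → Q) → R): 1 > 0.03, so result = 0.03
¬P: Gödel ¬ of 0.91 = 0 (operand ≠ 0)
(¬P → P): 0 ≤ 0.91, so result = 1
(((¬Q → Q) → R) ∨ (¬P → P)) = max(0.03, 1) = 1
(Q ∧ Q) = min(0.4, 0.4) = 0.4
((((¬Q → Q) → R) ∨ (¬P → P)) ∨ (Q ∧ Q)) = max(1, 0.4) = 1
((((R → R) ∧ (R → (Q ∧ P))) ∨ (¬Q ∨ ¬R)) → ((((¬Q → Q) → R) ∨ (¬P → P)) ∨ (Q ∧ Q))): 1 ≤ 1, so result = 1
¬Q: Gödel ¬ of 0.4 = 0 (operand ≠ 0)
(¬Q → Q): 0 ≤ 0.4, so result = 1
((¬Q → Q) → R): 1 > 0.03, so result = 0.03
¬P: Gödel ¬ of 0.91 = 0 (operand ≠ 0)
(¬P → P): 0 ≤ 0.91, so result = 1
(((¬Q → Q) → R) ∨ (¬P → P)) = max(0.03, 1) = 1
(Q ∧ Q) = min(0.4, 0.4) = 0.4
((((¬Q → Q) → R) ∨ (¬P → P)) ∨ (Q ∧ Q)) = max(1, 0.4) = 1
(R → R): 0.03 ≤ 0.03, so result = 1
(Q ∧ P) = min(0.4, 0.91) = 0.4
(R → (Q ∧ P)): 0.03 ≤ 0.4, so result = 1
((R → R) ∧ (R → (Q ∧ P))) = min(1, 1) = 1
¬Q: Gödel ¬ of 0.4 = 0 (operand ≠ 0)
¬R: Gödel ¬ of 0.03 = 0 (operand ≠ 0)
(¬Q ∨ ¬R) = max(0, 0) = 0
(((R → R) ∧ (R → (Q ∧ P))) ∨ (¬Q ∨ ¬R)) = max(1, 0) = 1
(((((¬Q → Q) → R) ∨ (¬P → P)) ∨ (Q ∧ Q)) → (((R → R) ∧ (R → (Q ∧ P))) ∨ (¬Q ∨ ¬R))): 1 ≤ 1, so result = 1
(((((R → R) ∧ (R → (Q ∧ P))) ∨ (¬Q ∨ ¬R)) → ((((¬Q → Q) → R) ∨ (¬P → P)) ∨ (Q ∧ Q))) ∨ (((((¬Q → Q) → R) ∨ (¬P → P)) ∨ (Q ∧ Q)) → (((R → R) ∧ (R → (Q ∧ P))) ∨ (¬Q ∨ ¬R)))) = max(1, 1) = 1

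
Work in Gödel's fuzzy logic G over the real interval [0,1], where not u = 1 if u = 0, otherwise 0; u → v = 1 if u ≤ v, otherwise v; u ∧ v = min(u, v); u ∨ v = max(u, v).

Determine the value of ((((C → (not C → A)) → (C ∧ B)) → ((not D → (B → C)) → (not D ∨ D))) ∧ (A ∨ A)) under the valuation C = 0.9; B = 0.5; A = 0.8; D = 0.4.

not C: Gödel ¬ of 0.9 = 0 (operand ≠ 0)
(not C → A): 0 ≤ 0.8, so result = 1
(C → (not C → A)): 0.9 ≤ 1, so result = 1
(C ∧ B) = min(0.9, 0.5) = 0.5
((C → (not C → A)) → (C ∧ B)): 1 > 0.5, so result = 0.5
not D: Gödel ¬ of 0.4 = 0 (operand ≠ 0)
(B → C): 0.5 ≤ 0.9, so result = 1
(not D → (B → C)): 0 ≤ 1, so result = 1
not D: Gödel ¬ of 0.4 = 0 (operand ≠ 0)
(not D ∨ D) = max(0, 0.4) = 0.4
((not D → (B → C)) → (not D ∨ D)): 1 > 0.4, so result = 0.4
(((C → (not C → A)) → (C ∧ B)) → ((not D → (B → C)) → (not D ∨ D))): 0.5 > 0.4, so result = 0.4
(A ∨ A) = max(0.8, 0.8) = 0.8
((((C → (not C → A)) → (C ∧ B)) → ((not D → (B → C)) → (not D ∨ D))) ∧ (A ∨ A)) = min(0.4, 0.8) = 0.4

0.40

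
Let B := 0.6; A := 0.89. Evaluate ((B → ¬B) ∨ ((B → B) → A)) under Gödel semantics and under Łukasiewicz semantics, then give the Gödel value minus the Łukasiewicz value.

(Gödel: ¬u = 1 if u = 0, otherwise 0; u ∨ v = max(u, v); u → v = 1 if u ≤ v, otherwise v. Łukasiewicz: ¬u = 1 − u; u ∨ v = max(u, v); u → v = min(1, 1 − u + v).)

Gödel evaluation:
  ¬B: Gödel ¬ of 0.6 = 0 (operand ≠ 0)
  (B → ¬B): 0.6 > 0, so result = 0
  (B → B): 0.6 ≤ 0.6, so result = 1
  ((B → B) → A): 1 > 0.89, so result = 0.89
  ((B → ¬B) ∨ ((B → B) → A)) = max(0, 0.89) = 0.89
  Gödel value = 0.89
Łukasiewicz evaluation:
  ¬B: Łukasiewicz ¬ gives 1 − 0.6 = 0.4
  (B → ¬B): min(1, 1 − 0.6 + 0.4) = 0.8
  (B → B): min(1, 1 − 0.6 + 0.6) = 1
  ((B → B) → A): min(1, 1 − 1 + 0.89) = 0.89
  ((B → ¬B) ∨ ((B → B) → A)) = max(0.8, 0.89) = 0.89
  Łukasiewicz value = 0.89
Difference: 0.89 − 0.89 = 0.00

0.00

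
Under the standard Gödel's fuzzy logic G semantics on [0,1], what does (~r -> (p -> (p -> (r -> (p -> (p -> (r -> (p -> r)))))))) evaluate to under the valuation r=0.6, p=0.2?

1.00

~r: Gödel ¬ of 0.6 = 0 (operand ≠ 0)
(p -> r): 0.2 ≤ 0.6, so result = 1
(r -> (p -> r)): 0.6 ≤ 1, so result = 1
(p -> (r -> (p -> r))): 0.2 ≤ 1, so result = 1
(p -> (p -> (r -> (p -> r)))): 0.2 ≤ 1, so result = 1
(r -> (p -> (p -> (r -> (p -> r))))): 0.6 ≤ 1, so result = 1
(p -> (r -> (p -> (p -> (r -> (p -> r)))))): 0.2 ≤ 1, so result = 1
(p -> (p -> (r -> (p -> (p -> (r -> (p -> r))))))): 0.2 ≤ 1, so result = 1
(~r -> (p -> (p -> (r -> (p -> (p -> (r -> (p -> r)))))))): 0 ≤ 1, so result = 1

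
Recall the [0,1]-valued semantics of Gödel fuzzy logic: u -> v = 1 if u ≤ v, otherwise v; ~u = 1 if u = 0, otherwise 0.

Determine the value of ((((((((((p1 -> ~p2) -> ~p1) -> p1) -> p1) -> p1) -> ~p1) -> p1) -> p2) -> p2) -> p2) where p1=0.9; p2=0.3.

0.30

~p2: Gödel ¬ of 0.3 = 0 (operand ≠ 0)
(p1 -> ~p2): 0.9 > 0, so result = 0
~p1: Gödel ¬ of 0.9 = 0 (operand ≠ 0)
((p1 -> ~p2) -> ~p1): 0 ≤ 0, so result = 1
(((p1 -> ~p2) -> ~p1) -> p1): 1 > 0.9, so result = 0.9
((((p1 -> ~p2) -> ~p1) -> p1) -> p1): 0.9 ≤ 0.9, so result = 1
(((((p1 -> ~p2) -> ~p1) -> p1) -> p1) -> p1): 1 > 0.9, so result = 0.9
~p1: Gödel ¬ of 0.9 = 0 (operand ≠ 0)
((((((p1 -> ~p2) -> ~p1) -> p1) -> p1) -> p1) -> ~p1): 0.9 > 0, so result = 0
(((((((p1 -> ~p2) -> ~p1) -> p1) -> p1) -> p1) -> ~p1) -> p1): 0 ≤ 0.9, so result = 1
((((((((p1 -> ~p2) -> ~p1) -> p1) -> p1) -> p1) -> ~p1) -> p1) -> p2): 1 > 0.3, so result = 0.3
(((((((((p1 -> ~p2) -> ~p1) -> p1) -> p1) -> p1) -> ~p1) -> p1) -> p2) -> p2): 0.3 ≤ 0.3, so result = 1
((((((((((p1 -> ~p2) -> ~p1) -> p1) -> p1) -> p1) -> ~p1) -> p1) -> p2) -> p2) -> p2): 1 > 0.3, so result = 0.3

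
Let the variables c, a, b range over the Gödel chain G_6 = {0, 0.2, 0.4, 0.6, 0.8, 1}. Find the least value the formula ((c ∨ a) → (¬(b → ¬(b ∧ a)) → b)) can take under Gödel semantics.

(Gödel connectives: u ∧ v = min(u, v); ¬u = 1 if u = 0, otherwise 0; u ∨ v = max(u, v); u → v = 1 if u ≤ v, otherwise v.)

The minimum is attained at c = 0, a = 0.4, b = 0.2:
  (c ∨ a) = max(0, 0.4) = 0.4
  (b ∧ a) = min(0.2, 0.4) = 0.2
  ¬(b ∧ a): Gödel ¬ of 0.2 = 0 (operand ≠ 0)
  (b → ¬(b ∧ a)): 0.2 > 0, so result = 0
  ¬(b → ¬(b ∧ a)): Gödel ¬ of 0 = 1 (operand is 0)
  (¬(b → ¬(b ∧ a)) → b): 1 > 0.2, so result = 0.2
  ((c ∨ a) → (¬(b → ¬(b ∧ a)) → b)): 0.4 > 0.2, so result = 0.2
Checking all 216 assignments confirms none give a value below 0.20.

0.20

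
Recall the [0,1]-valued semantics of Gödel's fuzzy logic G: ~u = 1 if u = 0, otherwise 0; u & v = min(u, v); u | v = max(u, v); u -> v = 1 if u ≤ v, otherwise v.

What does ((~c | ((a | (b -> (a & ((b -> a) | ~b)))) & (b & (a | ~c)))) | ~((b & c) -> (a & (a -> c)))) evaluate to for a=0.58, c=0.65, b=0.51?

0.51

~c: Gödel ¬ of 0.65 = 0 (operand ≠ 0)
(b -> a): 0.51 ≤ 0.58, so result = 1
~b: Gödel ¬ of 0.51 = 0 (operand ≠ 0)
((b -> a) | ~b) = max(1, 0) = 1
(a & ((b -> a) | ~b)) = min(0.58, 1) = 0.58
(b -> (a & ((b -> a) | ~b))): 0.51 ≤ 0.58, so result = 1
(a | (b -> (a & ((b -> a) | ~b)))) = max(0.58, 1) = 1
~c: Gödel ¬ of 0.65 = 0 (operand ≠ 0)
(a | ~c) = max(0.58, 0) = 0.58
(b & (a | ~c)) = min(0.51, 0.58) = 0.51
((a | (b -> (a & ((b -> a) | ~b)))) & (b & (a | ~c))) = min(1, 0.51) = 0.51
(~c | ((a | (b -> (a & ((b -> a) | ~b)))) & (b & (a | ~c)))) = max(0, 0.51) = 0.51
(b & c) = min(0.51, 0.65) = 0.51
(a -> c): 0.58 ≤ 0.65, so result = 1
(a & (a -> c)) = min(0.58, 1) = 0.58
((b & c) -> (a & (a -> c))): 0.51 ≤ 0.58, so result = 1
~((b & c) -> (a & (a -> c))): Gödel ¬ of 1 = 0 (operand ≠ 0)
((~c | ((a | (b -> (a & ((b -> a) | ~b)))) & (b & (a | ~c)))) | ~((b & c) -> (a & (a -> c)))) = max(0.51, 0) = 0.51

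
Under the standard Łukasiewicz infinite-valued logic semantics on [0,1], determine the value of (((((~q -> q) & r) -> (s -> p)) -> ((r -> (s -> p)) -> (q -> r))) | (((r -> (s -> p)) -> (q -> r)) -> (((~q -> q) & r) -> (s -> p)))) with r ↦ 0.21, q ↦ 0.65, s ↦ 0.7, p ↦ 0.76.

1.00

~q: Łukasiewicz ¬ gives 1 − 0.65 = 0.35
(~q -> q): min(1, 1 − 0.35 + 0.65) = 1
((~q -> q) & r) = min(1, 0.21) = 0.21
(s -> p): min(1, 1 − 0.7 + 0.76) = 1
(((~q -> q) & r) -> (s -> p)): min(1, 1 − 0.21 + 1) = 1
(s -> p): min(1, 1 − 0.7 + 0.76) = 1
(r -> (s -> p)): min(1, 1 − 0.21 + 1) = 1
(q -> r): min(1, 1 − 0.65 + 0.21) = 0.56
((r -> (s -> p)) -> (q -> r)): min(1, 1 − 1 + 0.56) = 0.56
((((~q -> q) & r) -> (s -> p)) -> ((r -> (s -> p)) -> (q -> r))): min(1, 1 − 1 + 0.56) = 0.56
(s -> p): min(1, 1 − 0.7 + 0.76) = 1
(r -> (s -> p)): min(1, 1 − 0.21 + 1) = 1
(q -> r): min(1, 1 − 0.65 + 0.21) = 0.56
((r -> (s -> p)) -> (q -> r)): min(1, 1 − 1 + 0.56) = 0.56
~q: Łukasiewicz ¬ gives 1 − 0.65 = 0.35
(~q -> q): min(1, 1 − 0.35 + 0.65) = 1
((~q -> q) & r) = min(1, 0.21) = 0.21
(s -> p): min(1, 1 − 0.7 + 0.76) = 1
(((~q -> q) & r) -> (s -> p)): min(1, 1 − 0.21 + 1) = 1
(((r -> (s -> p)) -> (q -> r)) -> (((~q -> q) & r) -> (s -> p))): min(1, 1 − 0.56 + 1) = 1
(((((~q -> q) & r) -> (s -> p)) -> ((r -> (s -> p)) -> (q -> r))) | (((r -> (s -> p)) -> (q -> r)) -> (((~q -> q) & r) -> (s -> p)))) = max(0.56, 1) = 1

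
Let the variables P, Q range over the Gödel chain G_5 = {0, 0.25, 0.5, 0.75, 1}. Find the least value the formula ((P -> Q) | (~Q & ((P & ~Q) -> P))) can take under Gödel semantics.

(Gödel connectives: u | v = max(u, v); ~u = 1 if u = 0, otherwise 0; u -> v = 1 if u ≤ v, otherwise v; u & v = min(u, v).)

0.25

The minimum is attained at P = 0.5, Q = 0.25:
  (P -> Q): 0.5 > 0.25, so result = 0.25
  ~Q: Gödel ¬ of 0.25 = 0 (operand ≠ 0)
  ~Q: Gödel ¬ of 0.25 = 0 (operand ≠ 0)
  (P & ~Q) = min(0.5, 0) = 0
  ((P & ~Q) -> P): 0 ≤ 0.5, so result = 1
  (~Q & ((P & ~Q) -> P)) = min(0, 1) = 0
  ((P -> Q) | (~Q & ((P & ~Q) -> P))) = max(0.25, 0) = 0.25
Checking all 25 assignments confirms none give a value below 0.25.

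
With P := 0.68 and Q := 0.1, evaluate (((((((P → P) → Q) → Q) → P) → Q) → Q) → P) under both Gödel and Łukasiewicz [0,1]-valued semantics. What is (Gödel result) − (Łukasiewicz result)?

Gödel evaluation:
  (P → P): 0.68 ≤ 0.68, so result = 1
  ((P → P) → Q): 1 > 0.1, so result = 0.1
  (((P → P) → Q) → Q): 0.1 ≤ 0.1, so result = 1
  ((((P → P) → Q) → Q) → P): 1 > 0.68, so result = 0.68
  (((((P → P) → Q) → Q) → P) → Q): 0.68 > 0.1, so result = 0.1
  ((((((P → P) → Q) → Q) → P) → Q) → Q): 0.1 ≤ 0.1, so result = 1
  (((((((P → P) → Q) → Q) → P) → Q) → Q) → P): 1 > 0.68, so result = 0.68
  Gödel value = 0.68
Łukasiewicz evaluation:
  (P → P): min(1, 1 − 0.68 + 0.68) = 1
  ((P → P) → Q): min(1, 1 − 1 + 0.1) = 0.1
  (((P → P) → Q) → Q): min(1, 1 − 0.1 + 0.1) = 1
  ((((P → P) → Q) → Q) → P): min(1, 1 − 1 + 0.68) = 0.68
  (((((P → P) → Q) → Q) → P) → Q): min(1, 1 − 0.68 + 0.1) = 0.42
  ((((((P → P) → Q) → Q) → P) → Q) → Q): min(1, 1 − 0.42 + 0.1) = 0.68
  (((((((P → P) → Q) → Q) → P) → Q) → Q) → P): min(1, 1 − 0.68 + 0.68) = 1
  Łukasiewicz value = 1
Difference: 0.68 − 1 = -0.32

-0.32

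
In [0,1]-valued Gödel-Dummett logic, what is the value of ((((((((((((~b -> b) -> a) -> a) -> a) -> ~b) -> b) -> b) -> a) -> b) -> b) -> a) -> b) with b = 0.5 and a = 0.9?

0.50

~b: Gödel ¬ of 0.5 = 0 (operand ≠ 0)
(~b -> b): 0 ≤ 0.5, so result = 1
((~b -> b) -> a): 1 > 0.9, so result = 0.9
(((~b -> b) -> a) -> a): 0.9 ≤ 0.9, so result = 1
((((~b -> b) -> a) -> a) -> a): 1 > 0.9, so result = 0.9
~b: Gödel ¬ of 0.5 = 0 (operand ≠ 0)
(((((~b -> b) -> a) -> a) -> a) -> ~b): 0.9 > 0, so result = 0
((((((~b -> b) -> a) -> a) -> a) -> ~b) -> b): 0 ≤ 0.5, so result = 1
(((((((~b -> b) -> a) -> a) -> a) -> ~b) -> b) -> b): 1 > 0.5, so result = 0.5
((((((((~b -> b) -> a) -> a) -> a) -> ~b) -> b) -> b) -> a): 0.5 ≤ 0.9, so result = 1
(((((((((~b -> b) -> a) -> a) -> a) -> ~b) -> b) -> b) -> a) -> b): 1 > 0.5, so result = 0.5
((((((((((~b -> b) -> a) -> a) -> a) -> ~b) -> b) -> b) -> a) -> b) -> b): 0.5 ≤ 0.5, so result = 1
(((((((((((~b -> b) -> a) -> a) -> a) -> ~b) -> b) -> b) -> a) -> b) -> b) -> a): 1 > 0.9, so result = 0.9
((((((((((((~b -> b) -> a) -> a) -> a) -> ~b) -> b) -> b) -> a) -> b) -> b) -> a) -> b): 0.9 > 0.5, so result = 0.5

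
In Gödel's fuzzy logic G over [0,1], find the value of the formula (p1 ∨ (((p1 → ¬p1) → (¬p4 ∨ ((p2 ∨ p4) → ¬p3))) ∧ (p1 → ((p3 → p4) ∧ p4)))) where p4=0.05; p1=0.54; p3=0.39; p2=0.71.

¬p1: Gödel ¬ of 0.54 = 0 (operand ≠ 0)
(p1 → ¬p1): 0.54 > 0, so result = 0
¬p4: Gödel ¬ of 0.05 = 0 (operand ≠ 0)
(p2 ∨ p4) = max(0.71, 0.05) = 0.71
¬p3: Gödel ¬ of 0.39 = 0 (operand ≠ 0)
((p2 ∨ p4) → ¬p3): 0.71 > 0, so result = 0
(¬p4 ∨ ((p2 ∨ p4) → ¬p3)) = max(0, 0) = 0
((p1 → ¬p1) → (¬p4 ∨ ((p2 ∨ p4) → ¬p3))): 0 ≤ 0, so result = 1
(p3 → p4): 0.39 > 0.05, so result = 0.05
((p3 → p4) ∧ p4) = min(0.05, 0.05) = 0.05
(p1 → ((p3 → p4) ∧ p4)): 0.54 > 0.05, so result = 0.05
(((p1 → ¬p1) → (¬p4 ∨ ((p2 ∨ p4) → ¬p3))) ∧ (p1 → ((p3 → p4) ∧ p4))) = min(1, 0.05) = 0.05
(p1 ∨ (((p1 → ¬p1) → (¬p4 ∨ ((p2 ∨ p4) → ¬p3))) ∧ (p1 → ((p3 → p4) ∧ p4)))) = max(0.54, 0.05) = 0.54

0.54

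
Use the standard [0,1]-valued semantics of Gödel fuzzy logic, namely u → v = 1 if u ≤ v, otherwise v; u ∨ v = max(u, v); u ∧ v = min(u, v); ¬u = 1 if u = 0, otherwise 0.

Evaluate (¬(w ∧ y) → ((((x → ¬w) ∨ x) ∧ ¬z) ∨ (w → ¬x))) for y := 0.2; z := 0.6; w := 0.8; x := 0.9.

1.00

(w ∧ y) = min(0.8, 0.2) = 0.2
¬(w ∧ y): Gödel ¬ of 0.2 = 0 (operand ≠ 0)
¬w: Gödel ¬ of 0.8 = 0 (operand ≠ 0)
(x → ¬w): 0.9 > 0, so result = 0
((x → ¬w) ∨ x) = max(0, 0.9) = 0.9
¬z: Gödel ¬ of 0.6 = 0 (operand ≠ 0)
(((x → ¬w) ∨ x) ∧ ¬z) = min(0.9, 0) = 0
¬x: Gödel ¬ of 0.9 = 0 (operand ≠ 0)
(w → ¬x): 0.8 > 0, so result = 0
((((x → ¬w) ∨ x) ∧ ¬z) ∨ (w → ¬x)) = max(0, 0) = 0
(¬(w ∧ y) → ((((x → ¬w) ∨ x) ∧ ¬z) ∨ (w → ¬x))): 0 ≤ 0, so result = 1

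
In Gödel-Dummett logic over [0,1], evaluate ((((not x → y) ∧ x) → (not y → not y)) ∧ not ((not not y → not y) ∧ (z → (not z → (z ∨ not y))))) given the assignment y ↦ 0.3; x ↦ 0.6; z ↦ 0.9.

not x: Gödel ¬ of 0.6 = 0 (operand ≠ 0)
(not x → y): 0 ≤ 0.3, so result = 1
((not x → y) ∧ x) = min(1, 0.6) = 0.6
not y: Gödel ¬ of 0.3 = 0 (operand ≠ 0)
not y: Gödel ¬ of 0.3 = 0 (operand ≠ 0)
(not y → not y): 0 ≤ 0, so result = 1
(((not x → y) ∧ x) → (not y → not y)): 0.6 ≤ 1, so result = 1
not y: Gödel ¬ of 0.3 = 0 (operand ≠ 0)
not not y: Gödel ¬ of 0 = 1 (operand is 0)
not y: Gödel ¬ of 0.3 = 0 (operand ≠ 0)
(not not y → not y): 1 > 0, so result = 0
not z: Gödel ¬ of 0.9 = 0 (operand ≠ 0)
not y: Gödel ¬ of 0.3 = 0 (operand ≠ 0)
(z ∨ not y) = max(0.9, 0) = 0.9
(not z → (z ∨ not y)): 0 ≤ 0.9, so result = 1
(z → (not z → (z ∨ not y))): 0.9 ≤ 1, so result = 1
((not not y → not y) ∧ (z → (not z → (z ∨ not y)))) = min(0, 1) = 0
not ((not not y → not y) ∧ (z → (not z → (z ∨ not y)))): Gödel ¬ of 0 = 1 (operand is 0)
((((not x → y) ∧ x) → (not y → not y)) ∧ not ((not not y → not y) ∧ (z → (not z → (z ∨ not y))))) = min(1, 1) = 1

1.00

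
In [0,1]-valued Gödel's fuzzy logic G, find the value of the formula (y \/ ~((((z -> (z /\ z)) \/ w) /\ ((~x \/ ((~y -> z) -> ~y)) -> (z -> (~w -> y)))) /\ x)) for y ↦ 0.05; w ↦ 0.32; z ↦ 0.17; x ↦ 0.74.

0.05

(z /\ z) = min(0.17, 0.17) = 0.17
(z -> (z /\ z)): 0.17 ≤ 0.17, so result = 1
((z -> (z /\ z)) \/ w) = max(1, 0.32) = 1
~x: Gödel ¬ of 0.74 = 0 (operand ≠ 0)
~y: Gödel ¬ of 0.05 = 0 (operand ≠ 0)
(~y -> z): 0 ≤ 0.17, so result = 1
~y: Gödel ¬ of 0.05 = 0 (operand ≠ 0)
((~y -> z) -> ~y): 1 > 0, so result = 0
(~x \/ ((~y -> z) -> ~y)) = max(0, 0) = 0
~w: Gödel ¬ of 0.32 = 0 (operand ≠ 0)
(~w -> y): 0 ≤ 0.05, so result = 1
(z -> (~w -> y)): 0.17 ≤ 1, so result = 1
((~x \/ ((~y -> z) -> ~y)) -> (z -> (~w -> y))): 0 ≤ 1, so result = 1
(((z -> (z /\ z)) \/ w) /\ ((~x \/ ((~y -> z) -> ~y)) -> (z -> (~w -> y)))) = min(1, 1) = 1
((((z -> (z /\ z)) \/ w) /\ ((~x \/ ((~y -> z) -> ~y)) -> (z -> (~w -> y)))) /\ x) = min(1, 0.74) = 0.74
~((((z -> (z /\ z)) \/ w) /\ ((~x \/ ((~y -> z) -> ~y)) -> (z -> (~w -> y)))) /\ x): Gödel ¬ of 0.74 = 0 (operand ≠ 0)
(y \/ ~((((z -> (z /\ z)) \/ w) /\ ((~x \/ ((~y -> z) -> ~y)) -> (z -> (~w -> y)))) /\ x)) = max(0.05, 0) = 0.05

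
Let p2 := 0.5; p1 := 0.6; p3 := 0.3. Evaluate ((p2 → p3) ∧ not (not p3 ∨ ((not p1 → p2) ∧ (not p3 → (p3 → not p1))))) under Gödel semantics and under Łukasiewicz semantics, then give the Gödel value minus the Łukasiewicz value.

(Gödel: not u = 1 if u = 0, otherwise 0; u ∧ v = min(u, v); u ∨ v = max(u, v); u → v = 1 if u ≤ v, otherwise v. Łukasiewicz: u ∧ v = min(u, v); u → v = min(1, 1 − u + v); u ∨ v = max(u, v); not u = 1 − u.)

Gödel evaluation:
  (p2 → p3): 0.5 > 0.3, so result = 0.3
  not p3: Gödel ¬ of 0.3 = 0 (operand ≠ 0)
  not p1: Gödel ¬ of 0.6 = 0 (operand ≠ 0)
  (not p1 → p2): 0 ≤ 0.5, so result = 1
  not p3: Gödel ¬ of 0.3 = 0 (operand ≠ 0)
  not p1: Gödel ¬ of 0.6 = 0 (operand ≠ 0)
  (p3 → not p1): 0.3 > 0, so result = 0
  (not p3 → (p3 → not p1)): 0 ≤ 0, so result = 1
  ((not p1 → p2) ∧ (not p3 → (p3 → not p1))) = min(1, 1) = 1
  (not p3 ∨ ((not p1 → p2) ∧ (not p3 → (p3 → not p1)))) = max(0, 1) = 1
  not (not p3 ∨ ((not p1 → p2) ∧ (not p3 → (p3 → not p1)))): Gödel ¬ of 1 = 0 (operand ≠ 0)
  ((p2 → p3) ∧ not (not p3 ∨ ((not p1 → p2) ∧ (not p3 → (p3 → not p1))))) = min(0.3, 0) = 0
  Gödel value = 0
Łukasiewicz evaluation:
  (p2 → p3): min(1, 1 − 0.5 + 0.3) = 0.8
  not p3: Łukasiewicz ¬ gives 1 − 0.3 = 0.7
  not p1: Łukasiewicz ¬ gives 1 − 0.6 = 0.4
  (not p1 → p2): min(1, 1 − 0.4 + 0.5) = 1
  not p3: Łukasiewicz ¬ gives 1 − 0.3 = 0.7
  not p1: Łukasiewicz ¬ gives 1 − 0.6 = 0.4
  (p3 → not p1): min(1, 1 − 0.3 + 0.4) = 1
  (not p3 → (p3 → not p1)): min(1, 1 − 0.7 + 1) = 1
  ((not p1 → p2) ∧ (not p3 → (p3 → not p1))) = min(1, 1) = 1
  (not p3 ∨ ((not p1 → p2) ∧ (not p3 → (p3 → not p1)))) = max(0.7, 1) = 1
  not (not p3 ∨ ((not p1 → p2) ∧ (not p3 → (p3 → not p1)))): Łukasiewicz ¬ gives 1 − 1 = 0
  ((p2 → p3) ∧ not (not p3 ∨ ((not p1 → p2) ∧ (not p3 → (p3 → not p1))))) = min(0.8, 0) = 0
  Łukasiewicz value = 0
Difference: 0 − 0 = 0.00

0.00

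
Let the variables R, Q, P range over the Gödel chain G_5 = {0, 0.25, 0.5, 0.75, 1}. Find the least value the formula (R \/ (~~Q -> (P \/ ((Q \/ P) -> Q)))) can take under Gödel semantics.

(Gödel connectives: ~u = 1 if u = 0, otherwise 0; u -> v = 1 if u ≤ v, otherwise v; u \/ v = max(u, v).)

0.50

The minimum is attained at R = 0, Q = 0.25, P = 0.5:
  ~Q: Gödel ¬ of 0.25 = 0 (operand ≠ 0)
  ~~Q: Gödel ¬ of 0 = 1 (operand is 0)
  (Q \/ P) = max(0.25, 0.5) = 0.5
  ((Q \/ P) -> Q): 0.5 > 0.25, so result = 0.25
  (P \/ ((Q \/ P) -> Q)) = max(0.5, 0.25) = 0.5
  (~~Q -> (P \/ ((Q \/ P) -> Q))): 1 > 0.5, so result = 0.5
  (R \/ (~~Q -> (P \/ ((Q \/ P) -> Q)))) = max(0, 0.5) = 0.5
Checking all 125 assignments confirms none give a value below 0.50.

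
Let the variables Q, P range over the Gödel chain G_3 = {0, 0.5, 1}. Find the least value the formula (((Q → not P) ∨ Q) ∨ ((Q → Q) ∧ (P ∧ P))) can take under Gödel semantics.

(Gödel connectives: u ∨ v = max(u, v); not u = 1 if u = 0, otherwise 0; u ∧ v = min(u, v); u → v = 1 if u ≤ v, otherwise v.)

The minimum is attained at Q = 0.5, P = 0.5:
  not P: Gödel ¬ of 0.5 = 0 (operand ≠ 0)
  (Q → not P): 0.5 > 0, so result = 0
  ((Q → not P) ∨ Q) = max(0, 0.5) = 0.5
  (Q → Q): 0.5 ≤ 0.5, so result = 1
  (P ∧ P) = min(0.5, 0.5) = 0.5
  ((Q → Q) ∧ (P ∧ P)) = min(1, 0.5) = 0.5
  (((Q → not P) ∨ Q) ∨ ((Q → Q) ∧ (P ∧ P))) = max(0.5, 0.5) = 0.5
Checking all 9 assignments confirms none give a value below 0.50.

0.50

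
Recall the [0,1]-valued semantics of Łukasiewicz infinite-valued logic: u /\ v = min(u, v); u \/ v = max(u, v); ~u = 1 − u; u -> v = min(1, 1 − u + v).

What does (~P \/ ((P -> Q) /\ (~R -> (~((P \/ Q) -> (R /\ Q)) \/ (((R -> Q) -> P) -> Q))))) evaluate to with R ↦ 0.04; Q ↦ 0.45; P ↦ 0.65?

~P: Łukasiewicz ¬ gives 1 − 0.65 = 0.35
(P -> Q): min(1, 1 − 0.65 + 0.45) = 0.8
~R: Łukasiewicz ¬ gives 1 − 0.04 = 0.96
(P \/ Q) = max(0.65, 0.45) = 0.65
(R /\ Q) = min(0.04, 0.45) = 0.04
((P \/ Q) -> (R /\ Q)): min(1, 1 − 0.65 + 0.04) = 0.39
~((P \/ Q) -> (R /\ Q)): Łukasiewicz ¬ gives 1 − 0.39 = 0.61
(R -> Q): min(1, 1 − 0.04 + 0.45) = 1
((R -> Q) -> P): min(1, 1 − 1 + 0.65) = 0.65
(((R -> Q) -> P) -> Q): min(1, 1 − 0.65 + 0.45) = 0.8
(~((P \/ Q) -> (R /\ Q)) \/ (((R -> Q) -> P) -> Q)) = max(0.61, 0.8) = 0.8
(~R -> (~((P \/ Q) -> (R /\ Q)) \/ (((R -> Q) -> P) -> Q))): min(1, 1 − 0.96 + 0.8) = 0.84
((P -> Q) /\ (~R -> (~((P \/ Q) -> (R /\ Q)) \/ (((R -> Q) -> P) -> Q)))) = min(0.8, 0.84) = 0.8
(~P \/ ((P -> Q) /\ (~R -> (~((P \/ Q) -> (R /\ Q)) \/ (((R -> Q) -> P) -> Q))))) = max(0.35, 0.8) = 0.8

0.80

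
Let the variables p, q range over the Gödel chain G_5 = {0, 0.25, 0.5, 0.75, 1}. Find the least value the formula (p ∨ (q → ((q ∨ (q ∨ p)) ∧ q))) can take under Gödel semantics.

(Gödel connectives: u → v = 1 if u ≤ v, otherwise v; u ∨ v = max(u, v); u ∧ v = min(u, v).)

1.00

Every assignment gives 1. For instance at p = 0, q = 0:
  (q ∨ p) = max(0, 0) = 0
  (q ∨ (q ∨ p)) = max(0, 0) = 0
  ((q ∨ (q ∨ p)) ∧ q) = min(0, 0) = 0
  (q → ((q ∨ (q ∨ p)) ∧ q)): 0 ≤ 0, so result = 1
  (p ∨ (q → ((q ∨ (q ∨ p)) ∧ q))) = max(0, 1) = 1
All 25 assignments give value 1 — the formula is a G_5-tautology.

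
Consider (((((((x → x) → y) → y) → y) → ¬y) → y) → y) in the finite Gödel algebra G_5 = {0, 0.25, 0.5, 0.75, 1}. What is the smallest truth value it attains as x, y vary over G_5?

0.25

The minimum is attained at x = 0, y = 0.25:
  (x → x): 0 ≤ 0, so result = 1
  ((x → x) → y): 1 > 0.25, so result = 0.25
  (((x → x) → y) → y): 0.25 ≤ 0.25, so result = 1
  ((((x → x) → y) → y) → y): 1 > 0.25, so result = 0.25
  ¬y: Gödel ¬ of 0.25 = 0 (operand ≠ 0)
  (((((x → x) → y) → y) → y) → ¬y): 0.25 > 0, so result = 0
  ((((((x → x) → y) → y) → y) → ¬y) → y): 0 ≤ 0.25, so result = 1
  (((((((x → x) → y) → y) → y) → ¬y) → y) → y): 1 > 0.25, so result = 0.25
Checking all 25 assignments confirms none give a value below 0.25.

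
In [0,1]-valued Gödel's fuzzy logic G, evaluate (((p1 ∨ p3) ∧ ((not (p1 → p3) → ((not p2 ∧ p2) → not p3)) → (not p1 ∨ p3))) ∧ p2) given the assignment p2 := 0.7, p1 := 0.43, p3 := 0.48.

0.48

(p1 ∨ p3) = max(0.43, 0.48) = 0.48
(p1 → p3): 0.43 ≤ 0.48, so result = 1
not (p1 → p3): Gödel ¬ of 1 = 0 (operand ≠ 0)
not p2: Gödel ¬ of 0.7 = 0 (operand ≠ 0)
(not p2 ∧ p2) = min(0, 0.7) = 0
not p3: Gödel ¬ of 0.48 = 0 (operand ≠ 0)
((not p2 ∧ p2) → not p3): 0 ≤ 0, so result = 1
(not (p1 → p3) → ((not p2 ∧ p2) → not p3)): 0 ≤ 1, so result = 1
not p1: Gödel ¬ of 0.43 = 0 (operand ≠ 0)
(not p1 ∨ p3) = max(0, 0.48) = 0.48
((not (p1 → p3) → ((not p2 ∧ p2) → not p3)) → (not p1 ∨ p3)): 1 > 0.48, so result = 0.48
((p1 ∨ p3) ∧ ((not (p1 → p3) → ((not p2 ∧ p2) → not p3)) → (not p1 ∨ p3))) = min(0.48, 0.48) = 0.48
(((p1 ∨ p3) ∧ ((not (p1 → p3) → ((not p2 ∧ p2) → not p3)) → (not p1 ∨ p3))) ∧ p2) = min(0.48, 0.7) = 0.48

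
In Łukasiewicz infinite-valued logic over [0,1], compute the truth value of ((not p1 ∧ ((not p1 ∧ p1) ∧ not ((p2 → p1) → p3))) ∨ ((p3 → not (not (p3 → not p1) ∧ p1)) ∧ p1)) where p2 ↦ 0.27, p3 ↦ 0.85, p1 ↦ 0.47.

0.47

not p1: Łukasiewicz ¬ gives 1 − 0.47 = 0.53
not p1: Łukasiewicz ¬ gives 1 − 0.47 = 0.53
(not p1 ∧ p1) = min(0.53, 0.47) = 0.47
(p2 → p1): min(1, 1 − 0.27 + 0.47) = 1
((p2 → p1) → p3): min(1, 1 − 1 + 0.85) = 0.85
not ((p2 → p1) → p3): Łukasiewicz ¬ gives 1 − 0.85 = 0.15
((not p1 ∧ p1) ∧ not ((p2 → p1) → p3)) = min(0.47, 0.15) = 0.15
(not p1 ∧ ((not p1 ∧ p1) ∧ not ((p2 → p1) → p3))) = min(0.53, 0.15) = 0.15
not p1: Łukasiewicz ¬ gives 1 − 0.47 = 0.53
(p3 → not p1): min(1, 1 − 0.85 + 0.53) = 0.68
not (p3 → not p1): Łukasiewicz ¬ gives 1 − 0.68 = 0.32
(not (p3 → not p1) ∧ p1) = min(0.32, 0.47) = 0.32
not (not (p3 → not p1) ∧ p1): Łukasiewicz ¬ gives 1 − 0.32 = 0.68
(p3 → not (not (p3 → not p1) ∧ p1)): min(1, 1 − 0.85 + 0.68) = 0.83
((p3 → not (not (p3 → not p1) ∧ p1)) ∧ p1) = min(0.83, 0.47) = 0.47
((not p1 ∧ ((not p1 ∧ p1) ∧ not ((p2 → p1) → p3))) ∨ ((p3 → not (not (p3 → not p1) ∧ p1)) ∧ p1)) = max(0.15, 0.47) = 0.47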